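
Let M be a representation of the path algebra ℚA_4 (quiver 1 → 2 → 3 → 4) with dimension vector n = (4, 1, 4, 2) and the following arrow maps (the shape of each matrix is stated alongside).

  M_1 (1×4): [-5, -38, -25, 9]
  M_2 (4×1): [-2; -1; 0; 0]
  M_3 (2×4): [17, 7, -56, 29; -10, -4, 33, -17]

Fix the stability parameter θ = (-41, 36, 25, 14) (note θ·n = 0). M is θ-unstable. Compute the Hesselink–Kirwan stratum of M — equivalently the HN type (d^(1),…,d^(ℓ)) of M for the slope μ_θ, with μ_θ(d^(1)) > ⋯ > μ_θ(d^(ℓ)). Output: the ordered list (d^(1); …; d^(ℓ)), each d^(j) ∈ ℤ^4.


Barcode: M ≅ I[1,1]^3, I[1,4], I[3,3]^2, I[3,4]. HN layers by μ_θ (3 steps, strictly decreasing):
  μ^(1)=25; μ^(2)=39/2; μ^(3)=-41

((0, 1, 3, 1); (0, 0, 1, 1); (4, 0, 0, 0))


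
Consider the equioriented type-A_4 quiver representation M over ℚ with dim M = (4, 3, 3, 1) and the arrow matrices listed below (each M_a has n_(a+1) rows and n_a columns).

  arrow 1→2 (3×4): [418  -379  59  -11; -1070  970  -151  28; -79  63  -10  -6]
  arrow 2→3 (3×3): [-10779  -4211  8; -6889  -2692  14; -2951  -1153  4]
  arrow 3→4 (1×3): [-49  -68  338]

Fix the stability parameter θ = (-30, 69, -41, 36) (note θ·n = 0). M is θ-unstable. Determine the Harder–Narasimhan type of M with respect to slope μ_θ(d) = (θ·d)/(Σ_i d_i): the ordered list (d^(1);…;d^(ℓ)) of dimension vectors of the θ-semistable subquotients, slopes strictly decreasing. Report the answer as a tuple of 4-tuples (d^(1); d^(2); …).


Barcode: M ≅ I[1,1], I[1,3]^2, I[1,4]. HN layers by μ_θ (3 steps, strictly decreasing):
  μ^(1)=36; μ^(2)=14; μ^(3)=-30

((0, 0, 0, 1); (0, 3, 3, 0); (4, 0, 0, 0))


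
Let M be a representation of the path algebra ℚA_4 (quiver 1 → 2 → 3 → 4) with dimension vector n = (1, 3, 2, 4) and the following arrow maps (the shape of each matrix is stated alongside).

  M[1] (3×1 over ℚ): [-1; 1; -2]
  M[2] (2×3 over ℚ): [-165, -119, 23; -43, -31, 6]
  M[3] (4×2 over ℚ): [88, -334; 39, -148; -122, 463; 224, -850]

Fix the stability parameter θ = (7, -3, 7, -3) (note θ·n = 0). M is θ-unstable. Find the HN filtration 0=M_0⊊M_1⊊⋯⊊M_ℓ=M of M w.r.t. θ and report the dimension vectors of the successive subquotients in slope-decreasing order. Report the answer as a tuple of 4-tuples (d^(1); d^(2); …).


Interval decomposition of M: I[1,2], I[2,4]^2, I[4,4]^2.
HN type (ℓ=2): μ^(1)=2; μ^(2)=-3

((1, 1, 2, 2); (0, 2, 0, 2))


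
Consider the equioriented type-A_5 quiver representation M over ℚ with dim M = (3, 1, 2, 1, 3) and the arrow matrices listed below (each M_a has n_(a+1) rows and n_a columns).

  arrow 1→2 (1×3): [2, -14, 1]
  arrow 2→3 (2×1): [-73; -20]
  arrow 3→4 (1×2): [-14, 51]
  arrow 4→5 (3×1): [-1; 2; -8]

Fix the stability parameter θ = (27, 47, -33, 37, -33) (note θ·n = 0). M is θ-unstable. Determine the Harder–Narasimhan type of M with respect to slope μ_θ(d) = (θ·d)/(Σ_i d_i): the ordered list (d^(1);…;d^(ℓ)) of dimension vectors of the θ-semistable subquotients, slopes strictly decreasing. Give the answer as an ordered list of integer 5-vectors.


Barcode: M ≅ I[1,1]^2, I[1,5], I[3,3], I[5,5]^2. HN layers by μ_θ (3 steps, strictly decreasing):
  μ^(1)=27; μ^(2)=9; μ^(3)=-33

((2, 0, 0, 0, 0); (1, 1, 1, 1, 1); (0, 0, 1, 0, 2))


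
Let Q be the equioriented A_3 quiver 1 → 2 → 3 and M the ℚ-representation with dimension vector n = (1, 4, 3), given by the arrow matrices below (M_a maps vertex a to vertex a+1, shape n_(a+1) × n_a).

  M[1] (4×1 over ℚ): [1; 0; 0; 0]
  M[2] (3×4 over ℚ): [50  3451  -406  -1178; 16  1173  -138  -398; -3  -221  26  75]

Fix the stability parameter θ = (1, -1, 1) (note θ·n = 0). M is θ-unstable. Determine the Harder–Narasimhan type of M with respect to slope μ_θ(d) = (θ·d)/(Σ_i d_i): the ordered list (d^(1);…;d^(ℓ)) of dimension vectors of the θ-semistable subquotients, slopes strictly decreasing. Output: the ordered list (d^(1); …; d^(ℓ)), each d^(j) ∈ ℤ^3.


Barcode: M ≅ I[1,3], I[2,2], I[2,3]^2. HN layers by μ_θ (3 steps, strictly decreasing):
  μ^(1)=1; μ^(2)=0; μ^(3)=-1

((0, 0, 3); (1, 1, 0); (0, 3, 0))


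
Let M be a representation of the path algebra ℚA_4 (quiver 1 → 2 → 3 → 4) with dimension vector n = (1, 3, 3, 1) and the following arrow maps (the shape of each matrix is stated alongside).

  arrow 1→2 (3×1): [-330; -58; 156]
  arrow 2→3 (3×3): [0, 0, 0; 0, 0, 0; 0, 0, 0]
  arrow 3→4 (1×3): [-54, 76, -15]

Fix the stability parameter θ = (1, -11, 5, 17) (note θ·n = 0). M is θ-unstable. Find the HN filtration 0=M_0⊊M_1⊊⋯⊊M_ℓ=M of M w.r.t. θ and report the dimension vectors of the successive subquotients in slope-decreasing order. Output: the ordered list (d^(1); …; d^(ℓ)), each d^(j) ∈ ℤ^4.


Barcode: M ≅ I[1,2], I[2,2]^2, I[3,3]^2, I[3,4]. HN layers by μ_θ (4 steps, strictly decreasing):
  μ^(1)=17; μ^(2)=5; μ^(3)=-5; μ^(4)=-11

((0, 0, 0, 1); (0, 0, 3, 0); (1, 1, 0, 0); (0, 2, 0, 0))


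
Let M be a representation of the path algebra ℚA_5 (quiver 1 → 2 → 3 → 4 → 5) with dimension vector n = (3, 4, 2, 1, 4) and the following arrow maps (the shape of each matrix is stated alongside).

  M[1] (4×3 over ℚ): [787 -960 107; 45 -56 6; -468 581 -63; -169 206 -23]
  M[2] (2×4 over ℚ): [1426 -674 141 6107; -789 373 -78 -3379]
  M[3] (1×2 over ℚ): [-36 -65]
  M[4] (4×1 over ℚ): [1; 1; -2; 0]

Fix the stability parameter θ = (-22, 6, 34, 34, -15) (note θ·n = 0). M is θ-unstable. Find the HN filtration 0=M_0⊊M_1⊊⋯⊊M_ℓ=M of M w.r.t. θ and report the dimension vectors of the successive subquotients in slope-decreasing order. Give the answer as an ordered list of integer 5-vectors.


Barcode: M ≅ I[1,2], I[1,3], I[1,5], I[2,2], I[5,5]^3. HN layers by μ_θ (5 steps, strictly decreasing):
  μ^(1)=34; μ^(2)=53/3; μ^(3)=6; μ^(4)=-15; μ^(5)=-22

((0, 0, 1, 0, 0); (0, 0, 1, 1, 1); (0, 4, 0, 0, 0); (0, 0, 0, 0, 3); (3, 0, 0, 0, 0))


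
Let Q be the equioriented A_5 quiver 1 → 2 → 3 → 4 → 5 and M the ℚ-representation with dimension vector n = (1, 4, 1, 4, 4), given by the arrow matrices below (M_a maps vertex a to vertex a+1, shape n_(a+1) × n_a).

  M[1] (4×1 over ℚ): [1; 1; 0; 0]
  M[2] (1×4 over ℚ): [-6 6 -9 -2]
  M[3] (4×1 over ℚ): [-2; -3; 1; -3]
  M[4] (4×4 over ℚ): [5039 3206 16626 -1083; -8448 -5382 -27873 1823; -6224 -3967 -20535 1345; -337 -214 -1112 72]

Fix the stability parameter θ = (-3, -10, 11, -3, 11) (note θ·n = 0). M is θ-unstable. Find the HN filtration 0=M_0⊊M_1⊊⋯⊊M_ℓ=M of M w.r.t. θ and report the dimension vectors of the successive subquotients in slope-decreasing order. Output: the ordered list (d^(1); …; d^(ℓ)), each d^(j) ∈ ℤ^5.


Interval decomposition of M: I[1,2], I[2,2]^2, I[2,5], I[4,5]^3.
HN type (ℓ=5): μ^(1)=11; μ^(2)=4; μ^(3)=-3; μ^(4)=-13/2; μ^(5)=-10

((0, 0, 0, 0, 4); (0, 0, 1, 1, 0); (0, 0, 0, 3, 0); (1, 1, 0, 0, 0); (0, 3, 0, 0, 0))


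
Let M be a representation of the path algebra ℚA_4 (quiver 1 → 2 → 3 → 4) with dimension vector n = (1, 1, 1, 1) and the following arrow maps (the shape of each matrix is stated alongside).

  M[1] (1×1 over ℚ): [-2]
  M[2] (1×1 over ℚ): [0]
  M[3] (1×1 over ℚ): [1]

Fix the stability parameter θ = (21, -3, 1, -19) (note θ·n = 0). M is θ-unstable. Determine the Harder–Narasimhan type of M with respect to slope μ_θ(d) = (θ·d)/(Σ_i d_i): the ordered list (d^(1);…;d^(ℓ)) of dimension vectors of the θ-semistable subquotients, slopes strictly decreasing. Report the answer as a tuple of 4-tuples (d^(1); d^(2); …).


Via rank(M_{q-1}∘⋯∘M_p): M ≅ I[1,2], I[3,4].
μ_θ-semistable layers: μ^(1)=9; μ^(2)=-9

((1, 1, 0, 0); (0, 0, 1, 1))


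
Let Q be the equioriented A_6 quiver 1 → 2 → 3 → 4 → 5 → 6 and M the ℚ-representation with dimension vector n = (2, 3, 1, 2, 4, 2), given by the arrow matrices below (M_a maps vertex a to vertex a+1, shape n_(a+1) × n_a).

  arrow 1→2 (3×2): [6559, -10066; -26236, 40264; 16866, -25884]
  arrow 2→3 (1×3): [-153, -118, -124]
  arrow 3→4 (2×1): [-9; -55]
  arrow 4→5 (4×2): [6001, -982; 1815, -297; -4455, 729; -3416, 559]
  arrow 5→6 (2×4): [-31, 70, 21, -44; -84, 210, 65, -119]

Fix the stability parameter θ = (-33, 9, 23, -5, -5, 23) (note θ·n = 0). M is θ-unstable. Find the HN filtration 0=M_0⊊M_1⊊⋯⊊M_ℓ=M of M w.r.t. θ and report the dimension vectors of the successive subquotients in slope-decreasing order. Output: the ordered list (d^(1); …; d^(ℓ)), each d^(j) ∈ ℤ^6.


Barcode: M ≅ I[1,1], I[1,6], I[2,2]^2, I[4,6], I[5,5]^2. HN layers by μ_θ (5 steps, strictly decreasing):
  μ^(1)=23; μ^(2)=9; μ^(3)=11/2; μ^(4)=-5; μ^(5)=-33

((0, 0, 0, 0, 0, 2); (0, 2, 0, 0, 0, 0); (0, 1, 1, 1, 1, 0); (0, 0, 0, 1, 3, 0); (2, 0, 0, 0, 0, 0))


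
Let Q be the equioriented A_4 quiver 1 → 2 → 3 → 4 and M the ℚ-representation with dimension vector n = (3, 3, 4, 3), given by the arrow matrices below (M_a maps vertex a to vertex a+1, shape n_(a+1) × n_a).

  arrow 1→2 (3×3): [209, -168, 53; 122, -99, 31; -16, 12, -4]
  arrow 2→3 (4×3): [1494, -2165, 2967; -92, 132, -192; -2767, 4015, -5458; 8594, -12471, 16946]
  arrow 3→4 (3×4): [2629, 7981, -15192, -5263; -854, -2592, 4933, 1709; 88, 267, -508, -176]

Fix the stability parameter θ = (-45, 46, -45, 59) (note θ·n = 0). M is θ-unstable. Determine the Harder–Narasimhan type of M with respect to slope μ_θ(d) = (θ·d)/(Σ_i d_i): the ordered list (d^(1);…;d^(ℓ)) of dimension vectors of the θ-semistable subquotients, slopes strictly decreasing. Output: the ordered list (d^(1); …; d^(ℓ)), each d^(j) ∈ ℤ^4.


Barcode: M ≅ I[1,1], I[1,3], I[1,4], I[2,4], I[3,4]. HN layers by μ_θ (3 steps, strictly decreasing):
  μ^(1)=59; μ^(2)=1/2; μ^(3)=-45

((0, 0, 0, 3); (0, 3, 3, 0); (3, 0, 1, 0))


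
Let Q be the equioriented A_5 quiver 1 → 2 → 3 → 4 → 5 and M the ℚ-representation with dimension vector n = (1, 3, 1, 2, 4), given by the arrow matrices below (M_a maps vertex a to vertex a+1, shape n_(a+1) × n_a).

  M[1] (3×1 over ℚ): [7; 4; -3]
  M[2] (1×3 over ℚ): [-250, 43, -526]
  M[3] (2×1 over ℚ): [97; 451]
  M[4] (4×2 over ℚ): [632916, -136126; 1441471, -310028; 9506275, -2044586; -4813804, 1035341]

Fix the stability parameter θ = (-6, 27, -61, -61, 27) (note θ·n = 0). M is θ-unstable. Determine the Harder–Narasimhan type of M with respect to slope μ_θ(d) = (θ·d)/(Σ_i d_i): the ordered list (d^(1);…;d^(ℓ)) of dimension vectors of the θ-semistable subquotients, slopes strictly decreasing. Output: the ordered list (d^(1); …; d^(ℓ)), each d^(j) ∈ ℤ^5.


Via rank(M_{q-1}∘⋯∘M_p): M ≅ I[1,2], I[2,2], I[2,5], I[4,5], I[5,5]^2.
μ_θ-semistable layers: μ^(1)=27; μ^(2)=-6; μ^(3)=-95/3; μ^(4)=-61

((0, 2, 0, 0, 4); (1, 0, 0, 0, 0); (0, 1, 1, 1, 0); (0, 0, 0, 1, 0))


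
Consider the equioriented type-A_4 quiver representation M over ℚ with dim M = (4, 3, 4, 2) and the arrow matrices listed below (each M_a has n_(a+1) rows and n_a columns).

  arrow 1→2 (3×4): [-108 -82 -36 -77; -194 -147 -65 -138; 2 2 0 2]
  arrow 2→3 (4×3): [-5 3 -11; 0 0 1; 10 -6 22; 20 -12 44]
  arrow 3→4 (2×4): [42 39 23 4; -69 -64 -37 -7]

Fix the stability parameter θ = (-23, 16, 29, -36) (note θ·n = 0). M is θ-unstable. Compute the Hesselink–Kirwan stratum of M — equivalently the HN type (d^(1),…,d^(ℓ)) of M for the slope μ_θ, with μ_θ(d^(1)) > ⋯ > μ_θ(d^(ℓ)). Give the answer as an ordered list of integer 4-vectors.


Via rank(M_{q-1}∘⋯∘M_p): M ≅ I[1,1], I[1,2], I[1,4]^2, I[3,3]^2.
μ_θ-semistable layers: μ^(1)=29; μ^(2)=16; μ^(3)=3; μ^(4)=-23

((0, 0, 2, 0); (0, 1, 0, 0); (0, 2, 2, 2); (4, 0, 0, 0))


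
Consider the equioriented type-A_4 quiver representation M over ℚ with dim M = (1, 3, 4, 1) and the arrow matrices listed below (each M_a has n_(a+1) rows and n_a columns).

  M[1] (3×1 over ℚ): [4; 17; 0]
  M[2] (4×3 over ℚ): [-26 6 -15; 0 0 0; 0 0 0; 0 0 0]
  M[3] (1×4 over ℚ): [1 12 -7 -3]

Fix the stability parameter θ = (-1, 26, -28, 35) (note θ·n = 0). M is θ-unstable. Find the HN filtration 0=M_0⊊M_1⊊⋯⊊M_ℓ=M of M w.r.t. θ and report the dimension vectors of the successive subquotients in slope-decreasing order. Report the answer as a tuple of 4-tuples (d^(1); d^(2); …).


Via rank(M_{q-1}∘⋯∘M_p): M ≅ I[1,4], I[2,2]^2, I[3,3]^3.
μ_θ-semistable layers: μ^(1)=35; μ^(2)=26; μ^(3)=-1; μ^(4)=-28

((0, 0, 0, 1); (0, 2, 0, 0); (1, 1, 1, 0); (0, 0, 3, 0))


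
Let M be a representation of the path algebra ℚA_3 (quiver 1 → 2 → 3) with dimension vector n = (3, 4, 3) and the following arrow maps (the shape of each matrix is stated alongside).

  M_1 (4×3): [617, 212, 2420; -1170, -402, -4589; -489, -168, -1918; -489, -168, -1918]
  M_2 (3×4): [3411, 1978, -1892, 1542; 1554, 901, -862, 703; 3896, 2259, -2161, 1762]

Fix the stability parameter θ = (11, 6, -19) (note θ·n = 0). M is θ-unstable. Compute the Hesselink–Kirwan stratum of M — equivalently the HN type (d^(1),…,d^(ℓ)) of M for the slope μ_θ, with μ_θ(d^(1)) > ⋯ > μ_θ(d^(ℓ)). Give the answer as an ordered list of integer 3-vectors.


Barcode: M ≅ I[1,1], I[1,3]^2, I[2,2], I[2,3]. HN layers by μ_θ (4 steps, strictly decreasing):
  μ^(1)=11; μ^(2)=6; μ^(3)=-2/3; μ^(4)=-13/2

((1, 0, 0); (0, 1, 0); (2, 2, 2); (0, 1, 1))


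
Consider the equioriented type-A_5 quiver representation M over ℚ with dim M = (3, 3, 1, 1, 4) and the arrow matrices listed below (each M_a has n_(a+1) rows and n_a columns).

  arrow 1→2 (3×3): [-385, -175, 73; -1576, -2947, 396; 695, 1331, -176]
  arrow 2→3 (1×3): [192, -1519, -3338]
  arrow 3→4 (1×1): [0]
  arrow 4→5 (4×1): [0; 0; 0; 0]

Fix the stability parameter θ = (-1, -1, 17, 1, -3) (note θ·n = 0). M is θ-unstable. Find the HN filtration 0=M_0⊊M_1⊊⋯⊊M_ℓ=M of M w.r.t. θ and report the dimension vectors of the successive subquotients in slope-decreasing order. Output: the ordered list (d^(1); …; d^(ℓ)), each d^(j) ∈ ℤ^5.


Barcode: M ≅ I[1,2]^2, I[1,3], I[4,4], I[5,5]^4. HN layers by μ_θ (4 steps, strictly decreasing):
  μ^(1)=17; μ^(2)=1; μ^(3)=-1; μ^(4)=-3

((0, 0, 1, 0, 0); (0, 0, 0, 1, 0); (3, 3, 0, 0, 0); (0, 0, 0, 0, 4))


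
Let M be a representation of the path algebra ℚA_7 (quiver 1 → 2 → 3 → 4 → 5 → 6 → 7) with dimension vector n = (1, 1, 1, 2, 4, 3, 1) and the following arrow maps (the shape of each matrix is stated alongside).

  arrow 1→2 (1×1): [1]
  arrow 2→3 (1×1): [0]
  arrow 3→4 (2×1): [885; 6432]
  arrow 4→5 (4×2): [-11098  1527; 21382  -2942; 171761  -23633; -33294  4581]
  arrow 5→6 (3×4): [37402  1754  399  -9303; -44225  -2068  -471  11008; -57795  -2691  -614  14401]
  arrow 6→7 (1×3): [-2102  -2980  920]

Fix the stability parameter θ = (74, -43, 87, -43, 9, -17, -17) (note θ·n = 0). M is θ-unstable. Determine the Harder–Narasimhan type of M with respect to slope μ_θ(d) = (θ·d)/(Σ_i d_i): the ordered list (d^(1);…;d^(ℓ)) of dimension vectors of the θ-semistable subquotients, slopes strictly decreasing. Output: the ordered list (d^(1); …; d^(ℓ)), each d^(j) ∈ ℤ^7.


Interval decomposition of M: I[1,2], I[3,7], I[4,5], I[5,6]^2.
HN type (ℓ=5): μ^(1)=31/2; μ^(2)=9; μ^(3)=19/5; μ^(4)=-4; μ^(5)=-43

((1, 1, 0, 0, 0, 0, 0); (0, 0, 0, 0, 1, 0, 0); (0, 0, 1, 1, 1, 1, 1); (0, 0, 0, 0, 2, 2, 0); (0, 0, 0, 1, 0, 0, 0))


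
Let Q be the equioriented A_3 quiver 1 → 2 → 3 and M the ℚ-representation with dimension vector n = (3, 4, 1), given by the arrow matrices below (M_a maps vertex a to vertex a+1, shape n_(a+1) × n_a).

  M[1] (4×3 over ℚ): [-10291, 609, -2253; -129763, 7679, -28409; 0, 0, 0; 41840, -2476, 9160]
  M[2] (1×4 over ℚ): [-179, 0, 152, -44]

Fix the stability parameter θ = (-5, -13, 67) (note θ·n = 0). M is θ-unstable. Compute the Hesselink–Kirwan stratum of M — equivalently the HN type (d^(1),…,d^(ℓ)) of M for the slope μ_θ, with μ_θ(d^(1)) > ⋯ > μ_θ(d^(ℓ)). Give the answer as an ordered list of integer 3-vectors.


Via rank(M_{q-1}∘⋯∘M_p): M ≅ I[1,1], I[1,2], I[1,3], I[2,2]^2.
μ_θ-semistable layers: μ^(1)=67; μ^(2)=-5; μ^(3)=-9; μ^(4)=-13

((0, 0, 1); (1, 0, 0); (2, 2, 0); (0, 2, 0))


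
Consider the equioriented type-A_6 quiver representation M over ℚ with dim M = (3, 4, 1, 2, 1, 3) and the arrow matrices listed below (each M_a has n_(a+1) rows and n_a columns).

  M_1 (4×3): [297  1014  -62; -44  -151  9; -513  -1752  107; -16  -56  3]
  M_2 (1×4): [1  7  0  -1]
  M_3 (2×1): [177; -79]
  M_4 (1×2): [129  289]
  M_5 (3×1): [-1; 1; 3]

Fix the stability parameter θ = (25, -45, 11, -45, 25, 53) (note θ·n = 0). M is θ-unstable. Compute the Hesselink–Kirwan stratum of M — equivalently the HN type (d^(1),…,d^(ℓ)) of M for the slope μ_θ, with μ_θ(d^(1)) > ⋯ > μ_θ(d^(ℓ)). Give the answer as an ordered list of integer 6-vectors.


Interval decomposition of M: I[1,2]^2, I[1,6], I[2,2], I[4,4], I[6,6]^2.
HN type (ℓ=5): μ^(1)=53; μ^(2)=25; μ^(3)=-10; μ^(4)=-27/2; μ^(5)=-45

((0, 0, 0, 0, 0, 3); (0, 0, 0, 0, 1, 0); (2, 2, 0, 0, 0, 0); (1, 1, 1, 1, 0, 0); (0, 1, 0, 1, 0, 0))


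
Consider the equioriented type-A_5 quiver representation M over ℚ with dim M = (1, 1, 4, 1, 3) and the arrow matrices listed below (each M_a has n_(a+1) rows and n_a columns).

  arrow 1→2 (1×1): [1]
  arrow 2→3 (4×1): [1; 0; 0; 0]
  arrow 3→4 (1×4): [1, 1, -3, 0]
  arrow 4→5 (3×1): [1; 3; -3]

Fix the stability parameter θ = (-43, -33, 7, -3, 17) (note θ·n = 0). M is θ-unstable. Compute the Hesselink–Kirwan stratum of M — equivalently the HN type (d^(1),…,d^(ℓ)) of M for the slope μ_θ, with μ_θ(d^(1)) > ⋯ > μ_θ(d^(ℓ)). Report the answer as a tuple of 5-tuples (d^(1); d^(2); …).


Interval decomposition of M: I[1,5], I[3,3]^3, I[5,5]^2.
HN type (ℓ=5): μ^(1)=17; μ^(2)=7; μ^(3)=2; μ^(4)=-33; μ^(5)=-43

((0, 0, 0, 0, 3); (0, 0, 3, 0, 0); (0, 0, 1, 1, 0); (0, 1, 0, 0, 0); (1, 0, 0, 0, 0))


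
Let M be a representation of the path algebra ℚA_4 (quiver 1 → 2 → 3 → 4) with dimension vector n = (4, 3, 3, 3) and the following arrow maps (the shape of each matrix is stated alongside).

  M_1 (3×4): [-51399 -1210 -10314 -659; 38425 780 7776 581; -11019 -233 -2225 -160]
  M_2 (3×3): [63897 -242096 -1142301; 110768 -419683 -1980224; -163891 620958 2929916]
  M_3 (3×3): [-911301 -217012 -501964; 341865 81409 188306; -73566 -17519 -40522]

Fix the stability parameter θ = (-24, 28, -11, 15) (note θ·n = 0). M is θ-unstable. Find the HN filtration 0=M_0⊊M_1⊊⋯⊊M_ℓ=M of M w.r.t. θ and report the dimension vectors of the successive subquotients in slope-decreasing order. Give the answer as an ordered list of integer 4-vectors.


Via rank(M_{q-1}∘⋯∘M_p): M ≅ I[1,1], I[1,3], I[1,4]^2, I[4,4].
μ_θ-semistable layers: μ^(1)=15; μ^(2)=17/2; μ^(3)=-24

((0, 0, 0, 3); (0, 3, 3, 0); (4, 0, 0, 0))


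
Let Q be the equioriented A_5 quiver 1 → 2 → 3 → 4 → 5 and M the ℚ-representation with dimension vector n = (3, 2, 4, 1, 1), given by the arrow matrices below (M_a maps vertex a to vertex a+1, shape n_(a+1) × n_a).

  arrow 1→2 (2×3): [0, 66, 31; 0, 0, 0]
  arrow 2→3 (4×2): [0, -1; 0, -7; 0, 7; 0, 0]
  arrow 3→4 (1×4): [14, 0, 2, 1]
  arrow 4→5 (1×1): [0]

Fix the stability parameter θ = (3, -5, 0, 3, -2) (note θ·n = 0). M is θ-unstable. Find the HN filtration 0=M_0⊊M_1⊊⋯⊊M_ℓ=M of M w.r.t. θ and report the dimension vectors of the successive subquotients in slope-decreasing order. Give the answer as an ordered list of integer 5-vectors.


Barcode: M ≅ I[1,1]^2, I[1,2], I[2,3], I[3,3]^2, I[3,4], I[5,5]. HN layers by μ_θ (5 steps, strictly decreasing):
  μ^(1)=3; μ^(2)=0; μ^(3)=-1; μ^(4)=-2; μ^(5)=-5

((2, 0, 0, 1, 0); (0, 0, 4, 0, 0); (1, 1, 0, 0, 0); (0, 0, 0, 0, 1); (0, 1, 0, 0, 0))


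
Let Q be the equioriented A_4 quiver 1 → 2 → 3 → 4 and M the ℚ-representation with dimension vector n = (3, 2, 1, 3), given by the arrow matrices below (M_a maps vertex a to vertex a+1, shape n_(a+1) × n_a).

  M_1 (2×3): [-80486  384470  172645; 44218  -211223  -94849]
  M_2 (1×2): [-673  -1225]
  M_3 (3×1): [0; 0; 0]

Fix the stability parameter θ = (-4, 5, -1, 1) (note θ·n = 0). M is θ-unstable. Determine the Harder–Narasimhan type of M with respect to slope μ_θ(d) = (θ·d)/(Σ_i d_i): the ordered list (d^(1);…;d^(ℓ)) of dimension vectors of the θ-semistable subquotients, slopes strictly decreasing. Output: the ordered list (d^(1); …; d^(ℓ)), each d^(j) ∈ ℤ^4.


Barcode: M ≅ I[1,1], I[1,2], I[1,3], I[4,4]^3. HN layers by μ_θ (4 steps, strictly decreasing):
  μ^(1)=5; μ^(2)=2; μ^(3)=1; μ^(4)=-4

((0, 1, 0, 0); (0, 1, 1, 0); (0, 0, 0, 3); (3, 0, 0, 0))


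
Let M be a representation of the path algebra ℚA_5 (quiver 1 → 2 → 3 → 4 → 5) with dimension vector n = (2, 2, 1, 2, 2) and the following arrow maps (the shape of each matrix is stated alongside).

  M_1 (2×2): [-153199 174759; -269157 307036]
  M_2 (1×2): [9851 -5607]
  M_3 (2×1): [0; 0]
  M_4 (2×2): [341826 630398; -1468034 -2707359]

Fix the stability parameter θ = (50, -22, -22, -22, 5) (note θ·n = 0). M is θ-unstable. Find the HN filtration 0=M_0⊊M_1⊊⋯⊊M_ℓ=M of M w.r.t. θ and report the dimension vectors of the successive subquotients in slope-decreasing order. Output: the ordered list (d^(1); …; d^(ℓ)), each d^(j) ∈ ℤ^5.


Barcode: M ≅ I[1,2], I[1,3], I[4,5]^2. HN layers by μ_θ (4 steps, strictly decreasing):
  μ^(1)=14; μ^(2)=5; μ^(3)=2; μ^(4)=-22

((1, 1, 0, 0, 0); (0, 0, 0, 0, 2); (1, 1, 1, 0, 0); (0, 0, 0, 2, 0))


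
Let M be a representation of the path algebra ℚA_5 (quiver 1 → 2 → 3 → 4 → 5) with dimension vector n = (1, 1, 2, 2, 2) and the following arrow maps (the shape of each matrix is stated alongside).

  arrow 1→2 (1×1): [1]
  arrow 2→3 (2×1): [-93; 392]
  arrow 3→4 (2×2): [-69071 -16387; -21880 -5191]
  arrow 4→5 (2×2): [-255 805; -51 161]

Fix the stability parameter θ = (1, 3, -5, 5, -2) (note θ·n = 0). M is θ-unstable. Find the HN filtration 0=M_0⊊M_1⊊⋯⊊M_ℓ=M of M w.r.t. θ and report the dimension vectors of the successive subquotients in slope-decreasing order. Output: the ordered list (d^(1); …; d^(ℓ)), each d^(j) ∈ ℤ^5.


Interval decomposition of M: I[1,5], I[3,4], I[5,5].
HN type (ℓ=5): μ^(1)=5; μ^(2)=3/2; μ^(3)=-1/3; μ^(4)=-2; μ^(5)=-5

((0, 0, 0, 1, 0); (0, 0, 0, 1, 1); (1, 1, 1, 0, 0); (0, 0, 0, 0, 1); (0, 0, 1, 0, 0))


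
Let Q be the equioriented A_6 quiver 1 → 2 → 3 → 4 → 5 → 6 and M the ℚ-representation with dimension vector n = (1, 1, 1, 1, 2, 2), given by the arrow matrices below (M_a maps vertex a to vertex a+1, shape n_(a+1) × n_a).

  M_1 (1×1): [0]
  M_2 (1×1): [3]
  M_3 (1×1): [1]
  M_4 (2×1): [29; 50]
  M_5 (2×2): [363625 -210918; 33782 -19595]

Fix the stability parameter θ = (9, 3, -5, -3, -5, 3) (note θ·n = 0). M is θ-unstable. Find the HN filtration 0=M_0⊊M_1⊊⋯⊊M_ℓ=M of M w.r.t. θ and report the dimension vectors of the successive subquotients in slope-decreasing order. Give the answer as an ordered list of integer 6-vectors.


Interval decomposition of M: I[1,1], I[2,6], I[5,6].
HN type (ℓ=4): μ^(1)=9; μ^(2)=3; μ^(3)=-5/2; μ^(4)=-5

((1, 0, 0, 0, 0, 0); (0, 0, 0, 0, 0, 2); (0, 1, 1, 1, 1, 0); (0, 0, 0, 0, 1, 0))


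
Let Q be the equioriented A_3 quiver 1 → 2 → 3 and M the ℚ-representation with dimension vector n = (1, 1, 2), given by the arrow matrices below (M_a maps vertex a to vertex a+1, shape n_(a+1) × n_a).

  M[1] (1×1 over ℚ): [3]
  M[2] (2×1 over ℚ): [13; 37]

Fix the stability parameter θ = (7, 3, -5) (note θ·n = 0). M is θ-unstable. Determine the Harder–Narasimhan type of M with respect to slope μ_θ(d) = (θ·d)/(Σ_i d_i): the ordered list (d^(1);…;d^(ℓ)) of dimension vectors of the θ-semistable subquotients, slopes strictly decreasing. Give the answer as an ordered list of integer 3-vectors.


Interval decomposition of M: I[1,3], I[3,3].
HN type (ℓ=2): μ^(1)=5/3; μ^(2)=-5

((1, 1, 1); (0, 0, 1))


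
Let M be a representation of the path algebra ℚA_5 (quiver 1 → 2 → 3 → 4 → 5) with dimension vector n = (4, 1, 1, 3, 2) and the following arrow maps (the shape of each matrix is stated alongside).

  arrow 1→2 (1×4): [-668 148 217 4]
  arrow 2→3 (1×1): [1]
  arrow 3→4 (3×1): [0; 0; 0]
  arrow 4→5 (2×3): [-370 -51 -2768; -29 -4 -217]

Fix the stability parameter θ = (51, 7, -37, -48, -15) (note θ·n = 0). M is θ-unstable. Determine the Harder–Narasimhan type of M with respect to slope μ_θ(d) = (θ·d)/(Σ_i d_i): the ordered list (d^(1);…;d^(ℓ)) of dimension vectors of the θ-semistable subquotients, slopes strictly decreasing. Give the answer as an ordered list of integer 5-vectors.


Barcode: M ≅ I[1,1]^3, I[1,3], I[4,4], I[4,5]^2. HN layers by μ_θ (4 steps, strictly decreasing):
  μ^(1)=51; μ^(2)=7; μ^(3)=-15; μ^(4)=-48

((3, 0, 0, 0, 0); (1, 1, 1, 0, 0); (0, 0, 0, 0, 2); (0, 0, 0, 3, 0))


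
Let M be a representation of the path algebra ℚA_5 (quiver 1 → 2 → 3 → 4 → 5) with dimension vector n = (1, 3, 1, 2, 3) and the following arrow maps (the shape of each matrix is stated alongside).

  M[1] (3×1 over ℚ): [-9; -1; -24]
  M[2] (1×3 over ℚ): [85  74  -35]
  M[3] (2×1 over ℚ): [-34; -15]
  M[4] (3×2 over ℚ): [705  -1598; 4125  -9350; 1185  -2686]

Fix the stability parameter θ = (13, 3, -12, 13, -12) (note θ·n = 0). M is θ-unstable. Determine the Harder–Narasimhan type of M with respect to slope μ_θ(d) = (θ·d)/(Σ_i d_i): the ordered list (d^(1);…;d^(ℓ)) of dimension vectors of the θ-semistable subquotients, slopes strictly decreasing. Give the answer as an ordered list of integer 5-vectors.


Via rank(M_{q-1}∘⋯∘M_p): M ≅ I[1,4], I[2,2]^2, I[4,5], I[5,5]^2.
μ_θ-semistable layers: μ^(1)=13; μ^(2)=3; μ^(3)=4/3; μ^(4)=1/2; μ^(5)=-12

((0, 0, 0, 1, 0); (0, 2, 0, 0, 0); (1, 1, 1, 0, 0); (0, 0, 0, 1, 1); (0, 0, 0, 0, 2))


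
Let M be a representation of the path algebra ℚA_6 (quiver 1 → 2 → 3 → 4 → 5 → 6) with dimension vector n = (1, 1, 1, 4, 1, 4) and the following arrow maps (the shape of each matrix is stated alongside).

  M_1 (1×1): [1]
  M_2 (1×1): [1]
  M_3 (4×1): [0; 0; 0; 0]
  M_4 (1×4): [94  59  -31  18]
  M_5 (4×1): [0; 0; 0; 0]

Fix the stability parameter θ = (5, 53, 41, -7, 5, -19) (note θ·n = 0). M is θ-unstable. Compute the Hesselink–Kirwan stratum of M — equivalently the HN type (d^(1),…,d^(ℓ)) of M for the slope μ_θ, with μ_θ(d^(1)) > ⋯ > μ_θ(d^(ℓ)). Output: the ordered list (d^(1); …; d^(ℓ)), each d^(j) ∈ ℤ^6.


Interval decomposition of M: I[1,3], I[4,4]^3, I[4,5], I[6,6]^4.
HN type (ℓ=4): μ^(1)=47; μ^(2)=5; μ^(3)=-7; μ^(4)=-19

((0, 1, 1, 0, 0, 0); (1, 0, 0, 0, 1, 0); (0, 0, 0, 4, 0, 0); (0, 0, 0, 0, 0, 4))


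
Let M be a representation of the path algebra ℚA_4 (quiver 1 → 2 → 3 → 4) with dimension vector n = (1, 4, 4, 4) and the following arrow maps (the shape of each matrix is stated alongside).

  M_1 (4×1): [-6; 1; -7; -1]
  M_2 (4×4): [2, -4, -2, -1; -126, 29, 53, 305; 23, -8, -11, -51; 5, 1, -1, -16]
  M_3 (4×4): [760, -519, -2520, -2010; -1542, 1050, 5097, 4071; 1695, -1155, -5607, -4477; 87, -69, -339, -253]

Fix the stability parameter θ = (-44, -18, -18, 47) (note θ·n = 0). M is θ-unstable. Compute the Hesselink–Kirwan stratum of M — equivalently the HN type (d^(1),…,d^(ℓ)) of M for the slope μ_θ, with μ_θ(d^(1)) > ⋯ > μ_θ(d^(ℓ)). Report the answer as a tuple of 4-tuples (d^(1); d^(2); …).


Barcode: M ≅ I[1,4], I[2,3], I[2,4]^2, I[4,4]. HN layers by μ_θ (3 steps, strictly decreasing):
  μ^(1)=47; μ^(2)=-18; μ^(3)=-44

((0, 0, 0, 4); (0, 4, 4, 0); (1, 0, 0, 0))


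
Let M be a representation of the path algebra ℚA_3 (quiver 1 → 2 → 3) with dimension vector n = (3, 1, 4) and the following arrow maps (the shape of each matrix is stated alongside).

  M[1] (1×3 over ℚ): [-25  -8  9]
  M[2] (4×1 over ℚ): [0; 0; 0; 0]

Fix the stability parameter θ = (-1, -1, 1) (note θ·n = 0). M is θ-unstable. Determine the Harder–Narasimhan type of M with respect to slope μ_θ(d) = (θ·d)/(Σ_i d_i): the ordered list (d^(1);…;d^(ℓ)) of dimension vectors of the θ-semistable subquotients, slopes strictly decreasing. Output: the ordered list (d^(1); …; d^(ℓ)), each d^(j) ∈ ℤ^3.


Via rank(M_{q-1}∘⋯∘M_p): M ≅ I[1,1]^2, I[1,2], I[3,3]^4.
μ_θ-semistable layers: μ^(1)=1; μ^(2)=-1

((0, 0, 4); (3, 1, 0))


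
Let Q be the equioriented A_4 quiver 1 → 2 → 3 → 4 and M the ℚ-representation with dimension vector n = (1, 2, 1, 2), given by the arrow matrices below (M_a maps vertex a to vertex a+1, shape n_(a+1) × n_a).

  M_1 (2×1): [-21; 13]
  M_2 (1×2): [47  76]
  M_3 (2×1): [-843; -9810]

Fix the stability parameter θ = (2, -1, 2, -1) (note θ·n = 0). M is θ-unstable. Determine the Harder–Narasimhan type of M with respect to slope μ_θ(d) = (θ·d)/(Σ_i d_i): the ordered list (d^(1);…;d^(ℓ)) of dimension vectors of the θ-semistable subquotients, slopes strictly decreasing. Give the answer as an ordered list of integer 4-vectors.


Via rank(M_{q-1}∘⋯∘M_p): M ≅ I[1,4], I[2,2], I[4,4].
μ_θ-semistable layers: μ^(1)=1/2; μ^(2)=-1

((1, 1, 1, 1); (0, 1, 0, 1))


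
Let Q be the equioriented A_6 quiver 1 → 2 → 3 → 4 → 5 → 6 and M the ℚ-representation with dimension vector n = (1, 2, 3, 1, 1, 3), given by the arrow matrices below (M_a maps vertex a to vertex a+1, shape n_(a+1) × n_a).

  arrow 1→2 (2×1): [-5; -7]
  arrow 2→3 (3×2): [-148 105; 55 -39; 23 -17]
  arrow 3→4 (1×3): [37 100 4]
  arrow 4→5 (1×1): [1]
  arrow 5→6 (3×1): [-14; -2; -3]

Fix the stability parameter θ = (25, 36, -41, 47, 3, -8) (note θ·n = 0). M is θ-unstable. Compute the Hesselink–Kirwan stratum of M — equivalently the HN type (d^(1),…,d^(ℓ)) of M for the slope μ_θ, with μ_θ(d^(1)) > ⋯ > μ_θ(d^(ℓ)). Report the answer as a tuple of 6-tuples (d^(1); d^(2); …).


Interval decomposition of M: I[1,6], I[2,3], I[3,3], I[6,6]^2.
HN type (ℓ=5): μ^(1)=14; μ^(2)=20/3; μ^(3)=-5/2; μ^(4)=-8; μ^(5)=-41

((0, 0, 0, 1, 1, 1); (1, 1, 1, 0, 0, 0); (0, 1, 1, 0, 0, 0); (0, 0, 0, 0, 0, 2); (0, 0, 1, 0, 0, 0))


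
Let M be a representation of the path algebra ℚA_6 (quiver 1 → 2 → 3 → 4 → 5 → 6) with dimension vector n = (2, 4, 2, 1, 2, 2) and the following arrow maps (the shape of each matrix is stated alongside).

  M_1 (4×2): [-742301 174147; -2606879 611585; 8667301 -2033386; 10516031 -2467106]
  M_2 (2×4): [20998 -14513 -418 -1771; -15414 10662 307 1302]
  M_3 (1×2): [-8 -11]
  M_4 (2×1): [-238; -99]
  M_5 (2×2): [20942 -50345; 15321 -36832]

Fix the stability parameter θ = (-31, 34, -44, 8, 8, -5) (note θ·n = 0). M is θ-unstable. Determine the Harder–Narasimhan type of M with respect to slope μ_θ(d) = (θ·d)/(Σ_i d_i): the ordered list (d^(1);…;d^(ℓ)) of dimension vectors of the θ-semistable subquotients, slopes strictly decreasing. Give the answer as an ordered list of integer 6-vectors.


Interval decomposition of M: I[1,3], I[1,6], I[2,2]^2, I[5,6].
HN type (ℓ=5): μ^(1)=34; μ^(2)=11/3; μ^(3)=3/2; μ^(4)=-5; μ^(5)=-31

((0, 2, 0, 0, 0, 0); (0, 0, 0, 1, 1, 1); (0, 0, 0, 0, 1, 1); (0, 2, 2, 0, 0, 0); (2, 0, 0, 0, 0, 0))


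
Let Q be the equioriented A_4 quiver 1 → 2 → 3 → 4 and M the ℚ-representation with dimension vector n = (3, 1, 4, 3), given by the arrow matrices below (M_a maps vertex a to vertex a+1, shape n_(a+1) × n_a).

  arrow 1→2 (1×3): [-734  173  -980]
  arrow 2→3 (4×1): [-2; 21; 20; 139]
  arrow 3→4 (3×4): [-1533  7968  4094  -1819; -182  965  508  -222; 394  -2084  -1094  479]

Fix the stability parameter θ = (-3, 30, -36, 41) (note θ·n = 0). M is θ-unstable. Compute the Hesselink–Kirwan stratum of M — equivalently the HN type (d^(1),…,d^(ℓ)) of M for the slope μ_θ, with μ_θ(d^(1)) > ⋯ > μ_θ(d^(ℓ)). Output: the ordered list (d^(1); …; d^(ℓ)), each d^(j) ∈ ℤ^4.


Barcode: M ≅ I[1,1]^2, I[1,4], I[3,3], I[3,4]^2. HN layers by μ_θ (3 steps, strictly decreasing):
  μ^(1)=41; μ^(2)=-3; μ^(3)=-36

((0, 0, 0, 3); (3, 1, 1, 0); (0, 0, 3, 0))


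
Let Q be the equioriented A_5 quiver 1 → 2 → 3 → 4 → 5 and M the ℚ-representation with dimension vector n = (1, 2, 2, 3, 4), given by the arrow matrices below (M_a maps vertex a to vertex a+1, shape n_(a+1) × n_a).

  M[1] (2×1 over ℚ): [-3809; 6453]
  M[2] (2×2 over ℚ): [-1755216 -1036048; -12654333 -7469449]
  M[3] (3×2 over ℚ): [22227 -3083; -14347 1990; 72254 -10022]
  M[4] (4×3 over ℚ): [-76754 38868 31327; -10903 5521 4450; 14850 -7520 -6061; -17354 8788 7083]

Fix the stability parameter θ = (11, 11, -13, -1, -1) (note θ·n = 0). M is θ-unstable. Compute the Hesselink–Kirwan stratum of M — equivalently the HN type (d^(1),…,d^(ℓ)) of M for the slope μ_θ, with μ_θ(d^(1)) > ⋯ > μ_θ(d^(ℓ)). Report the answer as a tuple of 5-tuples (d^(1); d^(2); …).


Interval decomposition of M: I[1,2], I[2,5], I[3,4], I[4,5], I[5,5]^2.
HN type (ℓ=3): μ^(1)=11; μ^(2)=-1; μ^(3)=-13

((1, 1, 0, 0, 0); (0, 1, 1, 3, 4); (0, 0, 1, 0, 0))


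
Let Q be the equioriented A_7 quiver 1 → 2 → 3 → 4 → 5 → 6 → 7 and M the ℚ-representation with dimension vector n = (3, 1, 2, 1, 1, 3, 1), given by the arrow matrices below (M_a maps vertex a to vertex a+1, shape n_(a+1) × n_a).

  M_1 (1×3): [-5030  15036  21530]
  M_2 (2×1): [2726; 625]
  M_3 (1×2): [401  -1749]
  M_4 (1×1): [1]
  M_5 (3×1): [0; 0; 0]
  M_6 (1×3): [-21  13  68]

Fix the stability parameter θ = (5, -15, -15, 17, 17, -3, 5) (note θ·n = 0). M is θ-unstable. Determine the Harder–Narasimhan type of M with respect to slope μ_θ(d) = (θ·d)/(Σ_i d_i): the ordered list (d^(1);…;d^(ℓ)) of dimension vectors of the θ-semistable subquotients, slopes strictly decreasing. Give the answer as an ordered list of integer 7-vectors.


Via rank(M_{q-1}∘⋯∘M_p): M ≅ I[1,1]^2, I[1,5], I[3,3], I[6,6]^2, I[6,7].
μ_θ-semistable layers: μ^(1)=17; μ^(2)=5; μ^(3)=-3; μ^(4)=-25/3; μ^(5)=-15

((0, 0, 0, 1, 1, 0, 0); (2, 0, 0, 0, 0, 0, 1); (0, 0, 0, 0, 0, 3, 0); (1, 1, 1, 0, 0, 0, 0); (0, 0, 1, 0, 0, 0, 0))


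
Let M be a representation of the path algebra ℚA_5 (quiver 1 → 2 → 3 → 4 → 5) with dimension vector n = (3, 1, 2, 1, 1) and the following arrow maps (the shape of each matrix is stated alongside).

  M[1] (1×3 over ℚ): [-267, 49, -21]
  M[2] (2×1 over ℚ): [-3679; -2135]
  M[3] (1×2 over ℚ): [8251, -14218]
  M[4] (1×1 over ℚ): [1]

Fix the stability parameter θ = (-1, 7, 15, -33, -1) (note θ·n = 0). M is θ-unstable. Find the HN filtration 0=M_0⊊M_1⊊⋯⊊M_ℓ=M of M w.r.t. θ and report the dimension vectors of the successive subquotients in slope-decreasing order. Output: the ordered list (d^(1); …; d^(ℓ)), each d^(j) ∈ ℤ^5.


Via rank(M_{q-1}∘⋯∘M_p): M ≅ I[1,1]^2, I[1,5], I[3,3].
μ_θ-semistable layers: μ^(1)=15; μ^(2)=-1; μ^(3)=-3

((0, 0, 1, 0, 0); (2, 0, 0, 0, 1); (1, 1, 1, 1, 0))


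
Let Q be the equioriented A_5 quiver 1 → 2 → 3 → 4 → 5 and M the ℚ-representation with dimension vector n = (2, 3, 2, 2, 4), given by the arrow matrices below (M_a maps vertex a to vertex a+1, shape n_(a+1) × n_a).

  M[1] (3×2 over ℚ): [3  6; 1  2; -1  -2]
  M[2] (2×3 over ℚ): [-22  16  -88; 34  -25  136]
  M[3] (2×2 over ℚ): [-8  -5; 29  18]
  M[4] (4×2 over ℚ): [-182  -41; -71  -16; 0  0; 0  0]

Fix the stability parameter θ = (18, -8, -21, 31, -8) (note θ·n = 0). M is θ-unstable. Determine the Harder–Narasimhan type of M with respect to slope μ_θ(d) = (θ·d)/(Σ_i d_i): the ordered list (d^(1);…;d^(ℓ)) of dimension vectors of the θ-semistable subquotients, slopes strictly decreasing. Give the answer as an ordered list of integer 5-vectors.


Via rank(M_{q-1}∘⋯∘M_p): M ≅ I[1,1], I[1,5], I[2,2], I[2,5], I[5,5]^2.
μ_θ-semistable layers: μ^(1)=18; μ^(2)=23/2; μ^(3)=-11/3; μ^(4)=-8; μ^(5)=-29/2

((1, 0, 0, 0, 0); (0, 0, 0, 2, 2); (1, 1, 1, 0, 0); (0, 1, 0, 0, 2); (0, 1, 1, 0, 0))


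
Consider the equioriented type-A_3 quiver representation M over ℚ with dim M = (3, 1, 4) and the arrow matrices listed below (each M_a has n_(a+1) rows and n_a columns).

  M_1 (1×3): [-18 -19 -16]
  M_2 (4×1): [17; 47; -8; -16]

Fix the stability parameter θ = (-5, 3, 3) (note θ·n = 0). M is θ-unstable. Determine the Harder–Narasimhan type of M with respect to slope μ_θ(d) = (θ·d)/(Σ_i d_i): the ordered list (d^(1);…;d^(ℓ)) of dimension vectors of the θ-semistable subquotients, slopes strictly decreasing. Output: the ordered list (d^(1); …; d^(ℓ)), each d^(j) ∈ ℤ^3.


Via rank(M_{q-1}∘⋯∘M_p): M ≅ I[1,1]^2, I[1,3], I[3,3]^3.
μ_θ-semistable layers: μ^(1)=3; μ^(2)=-5

((0, 1, 4); (3, 0, 0))


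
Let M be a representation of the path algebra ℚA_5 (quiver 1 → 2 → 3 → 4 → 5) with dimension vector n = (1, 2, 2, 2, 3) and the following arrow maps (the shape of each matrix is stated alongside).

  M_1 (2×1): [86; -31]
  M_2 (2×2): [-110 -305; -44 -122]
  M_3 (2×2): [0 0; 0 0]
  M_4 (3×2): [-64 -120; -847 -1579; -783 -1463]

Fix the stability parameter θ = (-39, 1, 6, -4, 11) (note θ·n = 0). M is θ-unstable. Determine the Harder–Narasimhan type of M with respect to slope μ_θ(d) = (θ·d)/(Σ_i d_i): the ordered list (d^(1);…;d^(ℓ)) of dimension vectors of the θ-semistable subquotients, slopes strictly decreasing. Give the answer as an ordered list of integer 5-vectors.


Interval decomposition of M: I[1,3], I[2,2], I[3,3], I[4,5]^2, I[5,5].
HN type (ℓ=5): μ^(1)=11; μ^(2)=6; μ^(3)=1; μ^(4)=-4; μ^(5)=-39

((0, 0, 0, 0, 3); (0, 0, 2, 0, 0); (0, 2, 0, 0, 0); (0, 0, 0, 2, 0); (1, 0, 0, 0, 0))


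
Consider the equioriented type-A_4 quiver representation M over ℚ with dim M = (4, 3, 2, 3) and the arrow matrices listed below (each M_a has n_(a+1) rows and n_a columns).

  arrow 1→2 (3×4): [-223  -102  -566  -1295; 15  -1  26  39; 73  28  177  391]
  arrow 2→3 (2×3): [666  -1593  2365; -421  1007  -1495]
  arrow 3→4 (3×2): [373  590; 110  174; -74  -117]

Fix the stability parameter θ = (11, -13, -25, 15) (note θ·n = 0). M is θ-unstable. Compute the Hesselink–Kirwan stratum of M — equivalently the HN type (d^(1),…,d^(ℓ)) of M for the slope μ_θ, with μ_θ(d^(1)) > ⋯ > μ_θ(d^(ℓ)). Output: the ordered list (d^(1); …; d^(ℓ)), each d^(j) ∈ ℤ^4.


Interval decomposition of M: I[1,1], I[1,2], I[1,4]^2, I[4,4].
HN type (ℓ=4): μ^(1)=15; μ^(2)=11; μ^(3)=-1; μ^(4)=-9

((0, 0, 0, 3); (1, 0, 0, 0); (1, 1, 0, 0); (2, 2, 2, 0))


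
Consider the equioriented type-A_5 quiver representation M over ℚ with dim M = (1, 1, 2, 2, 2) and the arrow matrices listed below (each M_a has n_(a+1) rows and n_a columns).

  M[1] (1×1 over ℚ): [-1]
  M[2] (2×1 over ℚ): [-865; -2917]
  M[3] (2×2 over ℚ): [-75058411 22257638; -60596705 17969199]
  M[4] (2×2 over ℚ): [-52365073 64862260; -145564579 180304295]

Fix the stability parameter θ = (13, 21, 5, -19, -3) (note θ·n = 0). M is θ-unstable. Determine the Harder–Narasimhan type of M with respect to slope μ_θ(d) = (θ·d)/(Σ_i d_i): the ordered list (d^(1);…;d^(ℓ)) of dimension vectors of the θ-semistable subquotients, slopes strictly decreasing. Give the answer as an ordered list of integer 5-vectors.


Barcode: M ≅ I[1,5], I[3,5]. HN layers by μ_θ (3 steps, strictly decreasing):
  μ^(1)=17/5; μ^(2)=-3; μ^(3)=-7

((1, 1, 1, 1, 1); (0, 0, 0, 0, 1); (0, 0, 1, 1, 0))


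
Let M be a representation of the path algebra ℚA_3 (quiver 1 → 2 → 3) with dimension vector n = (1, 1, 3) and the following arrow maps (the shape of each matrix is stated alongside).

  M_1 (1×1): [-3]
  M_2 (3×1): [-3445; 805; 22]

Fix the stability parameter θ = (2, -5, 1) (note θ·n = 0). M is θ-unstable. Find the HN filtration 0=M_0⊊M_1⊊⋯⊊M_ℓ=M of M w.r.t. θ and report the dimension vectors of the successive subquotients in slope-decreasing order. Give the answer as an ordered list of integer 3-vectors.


Barcode: M ≅ I[1,3], I[3,3]^2. HN layers by μ_θ (2 steps, strictly decreasing):
  μ^(1)=1; μ^(2)=-3/2

((0, 0, 3); (1, 1, 0))
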